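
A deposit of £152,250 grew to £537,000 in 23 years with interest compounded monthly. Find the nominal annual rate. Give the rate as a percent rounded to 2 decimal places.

5.49%

The 276-period growth factor is 537,000/152,250 = 3.52709.
r/12 = 3.52709^(1/276) − 1 ≈ 0.00457738, so r ≈ 12·0.00457738 = 5.49286%.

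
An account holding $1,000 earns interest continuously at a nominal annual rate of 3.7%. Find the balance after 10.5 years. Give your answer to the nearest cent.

A = P·e^(rt) = 1,000·e^(0.037·10.5) = 1,000·e^0.3885.
e^0.3885 ≈ 1.474766983, so A ≈ 1,474.7670.

$1,474.77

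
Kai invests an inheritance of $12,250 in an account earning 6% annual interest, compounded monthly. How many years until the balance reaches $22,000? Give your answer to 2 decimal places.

9.78 years

We need (1 + 0.005)^(12t) = 1.7959, so 12t = ln 1.7959 / ln 1.005 ≈ 117.3958.
t ≈ 117.3958/12 = 9.7830 years.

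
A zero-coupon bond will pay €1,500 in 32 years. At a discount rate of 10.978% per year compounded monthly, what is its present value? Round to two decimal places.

€45.43

Growth factor = (1 + 0.10978/12)^384 ≈ 33.0158738.
P = 1,500/33.0158738 ≈ 45.4327.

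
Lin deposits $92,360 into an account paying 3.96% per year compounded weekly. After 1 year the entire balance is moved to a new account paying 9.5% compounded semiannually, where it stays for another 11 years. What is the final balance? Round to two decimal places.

$266,725.25

Phase 1: 92,360·(1 + 0.0396/52)^52 ≈ 96,089.3909.
Phase 2: 96,089.3909·(1 + 0.0475)^22 ≈ 266,725.2535.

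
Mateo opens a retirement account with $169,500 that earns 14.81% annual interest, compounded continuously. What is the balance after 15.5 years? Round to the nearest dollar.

A = P·e^(rt) = 169,500·e^(0.1481·15.5) = 169,500·e^2.29555.
e^2.29555 ≈ 9.929895953438, so A ≈ 1,683,117.3641.

$1,683,117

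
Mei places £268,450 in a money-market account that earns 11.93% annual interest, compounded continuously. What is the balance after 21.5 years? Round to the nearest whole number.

£3,489,852

A = P·e^(rt) = 268,450·e^(0.1193·21.5) = 268,450·e^2.56495.
e^2.56495 ≈ 13.000008353, so A ≈ 3,489,852.2424.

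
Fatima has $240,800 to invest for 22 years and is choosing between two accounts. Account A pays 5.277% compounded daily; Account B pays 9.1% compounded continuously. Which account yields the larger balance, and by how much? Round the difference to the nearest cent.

Account B, by $1,014,053.03

Account A growth factor: (1 + 0.05277/365)^8030 ≈ 3.192665304; balance ≈ 768,793.8052.
Account B growth factor: e^(0.091·22) = e^2.002 ≈ 7.403848999098; balance ≈ 1,782,846.8390.
Account B is larger by 1,014,053.0338.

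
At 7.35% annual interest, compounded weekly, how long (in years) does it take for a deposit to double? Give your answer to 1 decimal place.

(1 + 0.00141346)^(52t) = 2.
52t = ln 2 / ln(1 + 0.00141346) ≈ 0.69315/0.00141246 ≈ 490.7363.
t ≈ 9.4372.

9.4 years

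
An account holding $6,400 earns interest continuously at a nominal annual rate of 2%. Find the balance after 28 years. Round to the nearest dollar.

A = P·e^(rt) = 6,400·e^(0.02·28) = 6,400·e^0.56.
e^0.56 ≈ 1.7506725003, so A ≈ 11,204.3040.

$11,204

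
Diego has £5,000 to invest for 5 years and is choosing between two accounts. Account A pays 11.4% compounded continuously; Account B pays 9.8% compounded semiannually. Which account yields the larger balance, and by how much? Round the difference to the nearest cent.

A: e^(0.114·5) = e^0.57 ≈ 1.768267051, so 5,000 × 1.768267051 ≈ 8,841.3353.
B: (1 + 0.049)^10 ≈ 1.613447662, so 5,000 × 1.613447662 ≈ 8,067.2383.
Difference ≈ 774.0969 in favor of A.

Account A, by £774.10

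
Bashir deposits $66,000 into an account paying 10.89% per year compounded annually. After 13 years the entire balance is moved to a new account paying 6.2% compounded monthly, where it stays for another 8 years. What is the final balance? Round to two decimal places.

After 13 years at 10.89%: 66,000 × 3.83354870372 ≈ 253,014.2144.
Then 8 years at 6.2%: 253,014.2144 × 1.64004398749 ≈ 414,954.4412.

$414,954.44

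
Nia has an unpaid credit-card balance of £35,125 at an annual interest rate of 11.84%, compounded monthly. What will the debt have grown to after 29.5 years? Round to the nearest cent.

Growth factor = (1 + 0.1184/12)^354 ≈ 32.31984260731.
A ≈ 35,125 × 32.31984260731 ≈ 1,135,234.4716.

£1,135,234.47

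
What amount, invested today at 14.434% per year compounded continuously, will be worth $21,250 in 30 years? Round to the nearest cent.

P = A·e^(−rt) = 21,250·e^(−4.3302).
e^(−4.3302) ≈ 0.013164914244, so P ≈ 279.7544.

$279.75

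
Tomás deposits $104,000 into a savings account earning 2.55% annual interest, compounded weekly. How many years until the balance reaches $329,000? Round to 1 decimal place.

(1 + 0.000490385)^(52t) = 329,000/104,000 = 3.1635.
52t·ln(1 + 0.000490385) = ln(3.1635); 52t = 1.1517/0.000490264 ≈ 2349.0729.
t ≈ 45.1745 years.

45.2 years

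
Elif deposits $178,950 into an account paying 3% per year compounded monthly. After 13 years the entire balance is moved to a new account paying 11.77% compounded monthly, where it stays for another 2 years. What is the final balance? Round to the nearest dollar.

After 13 years at 3%: 178,950 × 1.47626213844 ≈ 264,177.1097.
Then 2 years at 11.77%: 264,177.1097 × 1.26396430148 ≈ 333,910.4359.

$333,910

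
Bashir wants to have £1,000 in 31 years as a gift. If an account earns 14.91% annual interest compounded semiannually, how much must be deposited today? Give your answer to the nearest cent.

£11.59

Periodic rate = 14.91%/2 = 0.07455; 62 periods.
P = 1,000/(1 + 0.07455)^62 ≈ 1,000/86.3079829 ≈ 11.5864.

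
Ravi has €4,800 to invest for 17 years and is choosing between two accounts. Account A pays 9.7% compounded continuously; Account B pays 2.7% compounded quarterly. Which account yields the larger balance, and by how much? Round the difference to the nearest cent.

Account A, by €17,384.27

A: e^(0.097·17) = e^1.649 ≈ 5.20177545, so 4,800 × 5.20177545 ≈ 24,968.5222.
B: (1 + 0.00675)^68 ≈ 1.580052084, so 4,800 × 1.580052084 ≈ 7,584.2500.
Difference ≈ 17,384.2722 in favor of A.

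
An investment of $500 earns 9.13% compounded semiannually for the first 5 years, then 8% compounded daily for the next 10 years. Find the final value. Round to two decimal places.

Phase 1: 500·(1 + 0.04565)^10 ≈ 781.3281.
Phase 2: 781.3281·(1 + 0.08/365)^3650 ≈ 1,738.7252.

$1,738.73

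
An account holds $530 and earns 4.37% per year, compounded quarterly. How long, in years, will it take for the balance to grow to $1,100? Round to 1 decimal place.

16.8 years

We need (1 + 0.010925)^(4t) = 2.0755, so 4t = ln 2.0755 / ln 1.010925 ≈ 67.2009.
t ≈ 67.2009/4 = 16.8002 years.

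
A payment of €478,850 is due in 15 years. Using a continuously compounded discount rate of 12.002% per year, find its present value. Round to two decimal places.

€79,129.63

P = A·e^(−rt) = 478,850·e^(−1.8003).
e^(−1.8003) ≈ 0.165249305993, so P ≈ 79,129.6302.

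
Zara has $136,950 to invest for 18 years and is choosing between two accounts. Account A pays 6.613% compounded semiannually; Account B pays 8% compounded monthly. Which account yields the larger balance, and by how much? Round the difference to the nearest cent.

Account B, by $133,538.16

A: (1 + 0.033065)^36 ≈ 3.22548723849, so 136,950 × 3.22548723849 ≈ 441,730.4773.
B: (1 + 0.08/12)^216 ≈ 4.20057418741, so 136,950 × 4.20057418741 ≈ 575,268.6350.
Difference ≈ 133,538.1577 in favor of B.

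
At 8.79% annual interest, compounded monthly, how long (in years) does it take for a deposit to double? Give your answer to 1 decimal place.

(1 + 0.007325)^(12t) = 2.
12t = ln 2 / ln(1 + 0.007325) ≈ 0.69315/0.0072983 ≈ 94.9738.
t ≈ 7.9145.

7.9 years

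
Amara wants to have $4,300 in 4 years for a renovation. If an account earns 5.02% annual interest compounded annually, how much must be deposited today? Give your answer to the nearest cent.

Annual rate = 5.02% = 0.0502; 4 periods.
P = 4,300/(1 + 0.0502)^4 ≈ 4,300/1.216432615 ≈ 3,534.9266.

$3,534.93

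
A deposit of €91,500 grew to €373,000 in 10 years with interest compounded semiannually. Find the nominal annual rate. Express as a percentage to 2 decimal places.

14.56%

(1 + r/2)^20 = 373,000/91,500 = 4.0765.
1 + r/2 = 4.0765^(1/20) ≈ 1.072789, so r/2 ≈ 0.0727892.
r ≈ 2·0.0727892 = 14.55784%.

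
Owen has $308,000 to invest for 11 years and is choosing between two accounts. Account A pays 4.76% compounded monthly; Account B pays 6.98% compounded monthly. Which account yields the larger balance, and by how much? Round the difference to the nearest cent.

Account B, by $142,876.69

Account A growth factor: (1 + 0.0476/12)^132 ≈ 1.68634634862; balance ≈ 519,394.6754.
Account B growth factor: (1 + 0.0698/12)^132 ≈ 2.1502316988; balance ≈ 662,271.3632.
Account B is larger by 142,876.6879.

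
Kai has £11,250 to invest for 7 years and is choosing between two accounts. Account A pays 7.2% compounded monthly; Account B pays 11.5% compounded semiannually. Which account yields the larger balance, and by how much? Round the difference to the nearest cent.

A: (1 + 0.006)^84 ≈ 1.6528383479, so 11,250 × 1.6528383479 ≈ 18,594.4314.
B: (1 + 0.0575)^14 ≈ 2.1873851765, so 11,250 × 2.1873851765 ≈ 24,608.0832.
Difference ≈ 6,013.6518 in favor of B.

Account B, by £6,013.65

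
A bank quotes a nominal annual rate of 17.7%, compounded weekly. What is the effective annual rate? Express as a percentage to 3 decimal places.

19.327%

One year is 52 periods at 0.00340385 each: (1 + 0.00340385)^52 ≈ 1.193272.
EAR = 1.193272 − 1 ≈ 19.32724%.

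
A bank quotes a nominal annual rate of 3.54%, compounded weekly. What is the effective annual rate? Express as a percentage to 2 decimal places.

3.60%

One year is 52 periods at 0.000680769 each: (1 + 0.000680769)^52 ≈ 1.036022.
EAR = 1.036022 − 1 ≈ 3.60216%.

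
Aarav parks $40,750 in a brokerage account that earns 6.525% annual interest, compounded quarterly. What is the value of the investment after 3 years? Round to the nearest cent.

$49,482.86

Growth factor = (1 + 0.0163125)^12 ≈ 1.2143033857.
A ≈ 40,750 × 1.2143033857 ≈ 49,482.8630.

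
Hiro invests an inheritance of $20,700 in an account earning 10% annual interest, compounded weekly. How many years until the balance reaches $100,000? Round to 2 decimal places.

15.77 years

(1 + 0.00192308)^(52t) = 100,000/20,700 = 4.8309.
52t·ln(1 + 0.00192308) = ln(4.8309); 52t = 1.575/0.00192123 ≈ 819.8062.
t ≈ 15.7655 years.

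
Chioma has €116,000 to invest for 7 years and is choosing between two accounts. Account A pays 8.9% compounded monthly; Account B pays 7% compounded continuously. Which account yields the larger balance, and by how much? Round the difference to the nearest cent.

Account A, by €26,438.20

A: (1 + 0.089/12)^84 ≈ 1.86023173426, so 116,000 × 1.86023173426 ≈ 215,786.8812.
B: e^(0.07·7) = e^0.49 ≈ 1.63231621996, so 116,000 × 1.63231621996 ≈ 189,348.6815.
Difference ≈ 26,438.1997 in favor of A.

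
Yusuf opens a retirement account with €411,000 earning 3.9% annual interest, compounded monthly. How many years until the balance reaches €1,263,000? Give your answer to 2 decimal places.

28.83 years

(1 + 0.00325)^(12t) = 1,263,000/411,000 = 3.073.
12t·ln(1 + 0.00325) = ln(3.073); 12t = 1.1227/0.00324473 ≈ 345.9924.
t ≈ 28.8327 years.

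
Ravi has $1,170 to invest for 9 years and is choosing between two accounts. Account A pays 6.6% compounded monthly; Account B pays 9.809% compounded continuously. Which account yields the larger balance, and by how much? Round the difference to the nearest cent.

Account B, by $713.01

Account A growth factor: (1 + 0.0055)^108 ≈ 1.808273396; balance ≈ 2,115.6799.
Account B growth factor: e^(0.09809·9) = e^0.88281 ≈ 2.417683862; balance ≈ 2,828.6901.
Account B is larger by 713.0102.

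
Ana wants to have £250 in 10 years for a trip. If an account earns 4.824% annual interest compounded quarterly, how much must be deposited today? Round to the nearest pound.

Periodic rate = 4.824%/4 = 0.01206; 40 periods.
P = 250/(1 + 0.01206)^40 ≈ 250/1.61528967 ≈ 154.7710.

£155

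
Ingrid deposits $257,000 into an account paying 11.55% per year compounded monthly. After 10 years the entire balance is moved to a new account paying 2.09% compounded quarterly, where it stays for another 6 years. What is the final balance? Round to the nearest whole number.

Phase 1: 257,000·(1 + 0.009625)^120 ≈ 811,231.1715.
Phase 2: 811,231.1715·(1 + 0.005225)^24 ≈ 919,312.9410.

$919,313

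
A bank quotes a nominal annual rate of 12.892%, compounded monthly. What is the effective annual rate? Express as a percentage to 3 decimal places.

13.682%

One year is 12 periods at 0.0107433 each: (1 + 0.0107433)^12 ≈ 1.136817.
EAR = 1.136817 − 1 ≈ 13.68172%.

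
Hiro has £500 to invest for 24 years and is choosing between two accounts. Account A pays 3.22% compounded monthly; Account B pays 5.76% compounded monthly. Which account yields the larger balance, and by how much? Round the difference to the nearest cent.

A: (1 + 0.0322/12)^288 ≈ 2.163581631, so 500 × 2.163581631 ≈ 1,081.7908.
B: (1 + 0.0048)^288 ≈ 3.971297306, so 500 × 3.971297306 ≈ 1,985.6487.
Difference ≈ 903.8578 in favor of B.

Account B, by £903.86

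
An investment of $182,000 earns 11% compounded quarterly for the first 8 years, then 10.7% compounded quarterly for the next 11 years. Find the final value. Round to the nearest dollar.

Phase 1: 182,000·(1 + 0.0275)^32 ≈ 433,600.6909.
Phase 2: 433,600.6909·(1 + 0.02675)^44 ≈ 1,385,279.0703.

$1,385,279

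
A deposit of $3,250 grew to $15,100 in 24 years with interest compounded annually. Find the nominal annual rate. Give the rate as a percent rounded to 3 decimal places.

(1 + r)^24 = 15,100/3,250 = 4.64615.
1 + r = 4.64615^(1/24) ≈ 1.066094, so r ≈ 0.0660942.
r ≈ 6.60942%.

6.609%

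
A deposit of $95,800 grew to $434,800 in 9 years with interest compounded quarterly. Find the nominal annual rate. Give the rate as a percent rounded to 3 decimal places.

(1 + r/4)^36 = 434,800/95,800 = 4.53862.
1 + r/4 = 4.53862^(1/36) ≈ 1.042913, so r/4 ≈ 0.0429125.
r ≈ 4·0.0429125 = 17.16502%.

17.165%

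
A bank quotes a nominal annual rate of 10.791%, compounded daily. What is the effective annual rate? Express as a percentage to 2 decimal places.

11.39%

One year is 365 periods at 0.000295644 each: (1 + 0.000295644)^365 ≈ 1.11393.
EAR = 1.11393 − 1 ≈ 11.39297%.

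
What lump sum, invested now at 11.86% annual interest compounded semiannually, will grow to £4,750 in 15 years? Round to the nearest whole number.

Growth factor = (1 + 0.0593)^30 ≈ 5.630787897.
P = 4,750/5.630787897 ≈ 843.5764.

£844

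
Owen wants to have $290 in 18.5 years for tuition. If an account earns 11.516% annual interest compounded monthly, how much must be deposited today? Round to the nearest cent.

$34.80

Growth factor = (1 + 0.11516/12)^222 ≈ 8.33365619.
P = 290/8.33365619 ≈ 34.7987.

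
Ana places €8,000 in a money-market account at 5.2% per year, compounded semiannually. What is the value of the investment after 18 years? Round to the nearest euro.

Growth factor = (1 + 0.026)^36 ≈ 2.5194456142.
A ≈ 8,000 × 2.5194456142 ≈ 20,155.5649.

€20,156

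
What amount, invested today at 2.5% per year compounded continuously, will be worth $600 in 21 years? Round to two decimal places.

$354.93

P = A·e^(−rt) = 600·e^(−0.525).
e^(−0.525) ≈ 0.591555364, so P ≈ 354.9332.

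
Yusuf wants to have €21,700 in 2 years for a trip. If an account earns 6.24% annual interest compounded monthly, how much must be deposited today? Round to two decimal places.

€19,160.21

Growth factor = (1 + 0.0052)^24 ≈ 1.1325555642.
P = 21,700/1.1325555642 ≈ 19,160.2078.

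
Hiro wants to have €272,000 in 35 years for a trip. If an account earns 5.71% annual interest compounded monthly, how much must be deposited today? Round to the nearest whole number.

€37,042

Periodic rate = 5.71%/12 = 0.00475833; 420 periods.
P = 272,000/(1 + 0.0571/12)^420 ≈ 272,000/7.34309389182 ≈ 37,041.6073.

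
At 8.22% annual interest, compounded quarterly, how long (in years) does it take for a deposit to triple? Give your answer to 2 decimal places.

(1 + 0.02055)^(4t) = 3.
4t = ln 3 / ln(1 + 0.02055) ≈ 1.0986/0.0203417 ≈ 54.0079.
t ≈ 13.5020.

13.50 years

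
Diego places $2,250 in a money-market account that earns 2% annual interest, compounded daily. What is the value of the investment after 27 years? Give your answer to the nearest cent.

$3,860.96

Periodic rate = 2%/365 = 0.0000547945; periods = 365·27 = 9855.
A = 2,250·(1 + 0.02/365)^9855 ≈ 2,250·1.715981476 ≈ 3,860.9583.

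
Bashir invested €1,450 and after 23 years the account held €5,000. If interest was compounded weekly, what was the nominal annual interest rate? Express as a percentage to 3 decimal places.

The 1196-period growth factor is 5,000/1,450 = 3.44828.
r/52 = 3.44828^(1/1196) − 1 ≈ 0.00103555, so r ≈ 52·0.00103555 = 5.38485%.

5.385%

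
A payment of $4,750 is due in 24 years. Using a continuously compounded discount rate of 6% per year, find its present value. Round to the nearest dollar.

$1,125

P = A·e^(−rt) = 4,750·e^(−1.44).
e^(−1.44) ≈ 0.2369277587, so P ≈ 1,125.4069.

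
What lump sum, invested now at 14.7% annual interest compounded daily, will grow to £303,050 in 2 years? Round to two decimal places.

Periodic rate = 14.7%/365 = 0.00040274; 730 periods.
P = 303,050/(1 + 0.147/365)^730 ≈ 303,050/1.34170449006 ≈ 225,869.4088.

£225,869.41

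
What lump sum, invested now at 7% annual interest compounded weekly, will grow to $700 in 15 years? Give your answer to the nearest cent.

$245.13

Growth factor = (1 + 0.07/52)^780 ≈ 2.85563405.
P = 700/2.85563405 ≈ 245.1294.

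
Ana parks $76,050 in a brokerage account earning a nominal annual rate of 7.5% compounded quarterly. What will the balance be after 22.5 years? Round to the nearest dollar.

$404,748

Periodic rate = 7.5%/4 = 0.01875; periods = 4·22.5 = 90.
A = 76,050·(1 + 0.01875)^90 ≈ 76,050·5.32213586712 ≈ 404,748.4327.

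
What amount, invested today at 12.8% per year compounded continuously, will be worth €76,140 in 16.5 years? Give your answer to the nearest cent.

P = A·e^(−rt) = 76,140·e^(−2.112).
e^(−2.112) ≈ 0.12099573281, so P ≈ 9,212.6151.

€9,212.62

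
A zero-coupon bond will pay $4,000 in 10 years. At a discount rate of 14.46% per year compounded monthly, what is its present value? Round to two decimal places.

$950.22

Periodic rate = 14.46%/12 = 0.01205; 120 periods.
P = 4,000/(1 + 0.01205)^120 ≈ 4,000/4.209556135 ≈ 950.2189.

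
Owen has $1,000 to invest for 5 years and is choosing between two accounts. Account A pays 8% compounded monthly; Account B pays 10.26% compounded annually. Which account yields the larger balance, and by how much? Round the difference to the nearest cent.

A: (1 + 0.08/12)^60 ≈ 1.489845708, so 1,000 × 1.489845708 ≈ 1,489.8457.
B: (1 + 0.1026)^5 ≈ 1.629633489, so 1,000 × 1.629633489 ≈ 1,629.6335.
Difference ≈ 139.7878 in favor of B.

Account B, by $139.79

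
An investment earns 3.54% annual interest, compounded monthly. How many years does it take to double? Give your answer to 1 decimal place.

19.6 years

(1 + 0.00295)^(12t) = 2.
12t = ln 2 / ln(1 + 0.00295) ≈ 0.69315/0.00294566 ≈ 235.3115.
t ≈ 19.6093.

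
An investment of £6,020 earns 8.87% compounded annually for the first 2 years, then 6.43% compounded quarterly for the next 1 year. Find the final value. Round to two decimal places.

£7,605.29

Phase 1: 6,020·(1 + 0.0887)^2 ≈ 7,135.3115.
Phase 2: 7,135.3115·(1 + 0.016075)^4 ≈ 7,605.2939.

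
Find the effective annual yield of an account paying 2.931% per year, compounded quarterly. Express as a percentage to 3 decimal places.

EAR = (1 + 2.931%/4)^4 − 1 = (1 + 0.0073275)^4 − 1.
(1 + 0.0073275)^4 ≈ 1.029634, so EAR ≈ 2.96337%.

2.963%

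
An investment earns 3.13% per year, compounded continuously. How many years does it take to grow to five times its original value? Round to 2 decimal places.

51.42 years

e^(0.0313t) = 5, so 0.0313t = ln 5 ≈ 1.6094.
t ≈ 1.6094/0.0313 ≈ 51.4197.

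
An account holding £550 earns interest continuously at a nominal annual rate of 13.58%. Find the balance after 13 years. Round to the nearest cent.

A = P·e^(rt) = 550·e^(0.1358·13) = 550·e^1.7654.
e^1.7654 ≈ 5.843909454, so A ≈ 3,214.1502.

£3,214.15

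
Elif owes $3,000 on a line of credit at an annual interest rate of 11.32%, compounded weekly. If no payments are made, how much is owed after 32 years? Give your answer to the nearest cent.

$111,840.66

Growth factor = (1 + 0.1132/52)^1664 ≈ 37.2802192054.
A ≈ 3,000 × 37.2802192054 ≈ 111,840.6576.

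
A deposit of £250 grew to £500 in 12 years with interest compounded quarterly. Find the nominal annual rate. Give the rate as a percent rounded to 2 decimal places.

5.82%

(1 + r/4)^48 = 500/250 = 2.
1 + r/4 = 2^(1/48) ≈ 1.014545, so r/4 ≈ 0.0145453.
r ≈ 4·0.0145453 = 5.81813%.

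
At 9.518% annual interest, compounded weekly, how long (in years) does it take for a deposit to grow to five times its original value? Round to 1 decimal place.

16.9 years

(1 + 0.00183038)^(52t) = 5.
52t = ln 5 / ln(1 + 0.00183038) ≈ 1.6094/0.00182871 ≈ 880.0939.
t ≈ 16.9249.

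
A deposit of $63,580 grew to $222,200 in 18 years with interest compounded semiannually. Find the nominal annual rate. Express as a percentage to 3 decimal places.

7.074%

The 36-period growth factor is 222,200/63,580 = 3.49481.
r/2 = 3.49481^(1/36) − 1 ≈ 0.0353689, so r ≈ 2·0.0353689 = 7.07377%.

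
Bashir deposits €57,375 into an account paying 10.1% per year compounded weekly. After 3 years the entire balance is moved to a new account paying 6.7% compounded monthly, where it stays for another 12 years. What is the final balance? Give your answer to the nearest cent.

€173,136.21

After 3 years at 10.1%: 57,375 × 1.35351663568 ≈ 77,658.0170.
Then 12 years at 6.7%: 77,658.0170 × 2.22946984535 ≈ 173,136.2071.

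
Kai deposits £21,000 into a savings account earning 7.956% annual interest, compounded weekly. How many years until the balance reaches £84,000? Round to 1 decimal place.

17.4 years

(1 + 0.00153)^(52t) = 84,000/21,000 = 4.
52t·ln(1 + 0.00153) = ln(4); 52t = 1.3863/0.00152883 ≈ 906.7677.
t ≈ 17.4378 years.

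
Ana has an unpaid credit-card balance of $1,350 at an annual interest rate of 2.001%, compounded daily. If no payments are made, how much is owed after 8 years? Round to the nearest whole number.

Periodic rate = 2.001%/365 = 0.0000548219; periods = 365·8 = 2920.
A = 1,350·(1 + 0.02001/365)^2920 ≈ 1,350·1.173599606 ≈ 1,584.3595.

$1,584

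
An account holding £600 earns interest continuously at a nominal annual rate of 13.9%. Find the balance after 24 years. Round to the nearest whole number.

£16,864

A = P·e^(rt) = 600·e^(0.139·24) = 600·e^3.336.
e^3.336 ≈ 28.106475651, so A ≈ 16,863.8854.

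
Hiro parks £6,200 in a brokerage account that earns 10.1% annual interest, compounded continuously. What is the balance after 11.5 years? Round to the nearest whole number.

A = P·e^(rt) = 6,200·e^(0.101·11.5) = 6,200·e^1.1615.
e^1.1615 ≈ 3.1947217665, so A ≈ 19,807.2750.

£19,807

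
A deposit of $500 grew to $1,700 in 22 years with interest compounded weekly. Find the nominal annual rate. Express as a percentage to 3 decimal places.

(1 + r/52)^1144 = 1,700/500 = 3.4.
1 + r/52 = 3.4^(1/1144) ≈ 1.00107, so r/52 ≈ 0.00107031.
r ≈ 52·0.00107031 = 5.56559%.

5.566%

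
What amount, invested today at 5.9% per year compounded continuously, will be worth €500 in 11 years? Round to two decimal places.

P = A·e^(−rt) = 500·e^(−0.649).
e^(−0.649) ≈ 0.522568084, so P ≈ 261.2840.

€261.28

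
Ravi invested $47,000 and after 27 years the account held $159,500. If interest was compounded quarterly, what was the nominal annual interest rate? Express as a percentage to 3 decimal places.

The 108-period growth factor is 159,500/47,000 = 3.39362.
r/4 = 3.39362^(1/108) − 1 ≈ 0.0113781, so r ≈ 4·0.0113781 = 4.55124%.

4.551%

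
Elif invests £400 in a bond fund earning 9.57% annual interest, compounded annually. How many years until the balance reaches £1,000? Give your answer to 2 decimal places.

10.03 years

We need (1 + 0.0957)^t = 2.5, so t = ln 2.5 / ln 1.0957 ≈ 10.0258.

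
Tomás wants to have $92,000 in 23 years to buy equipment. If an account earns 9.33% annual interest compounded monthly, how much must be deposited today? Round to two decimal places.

Periodic rate = 9.33%/12 = 0.007775; 276 periods.
P = 92,000/(1 + 0.007775)^276 ≈ 92,000/8.4790702503 ≈ 10,850.2462.

$10,850.25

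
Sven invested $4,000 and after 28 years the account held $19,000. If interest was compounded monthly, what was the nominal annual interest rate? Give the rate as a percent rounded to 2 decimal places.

5.58%

The 336-period growth factor is 19,000/4,000 = 4.75.
r/12 = 4.75^(1/336) − 1 ≈ 0.0046481, so r ≈ 12·0.0046481 = 5.57773%.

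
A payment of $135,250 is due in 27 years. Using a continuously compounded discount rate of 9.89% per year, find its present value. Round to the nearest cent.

P = A·e^(−rt) = 135,250·e^(−2.6703).
e^(−2.6703) ≈ 0.0692314527578, so P ≈ 9,363.5540.

$9,363.55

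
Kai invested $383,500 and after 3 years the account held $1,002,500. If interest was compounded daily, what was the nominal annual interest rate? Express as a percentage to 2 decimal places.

The 1095-period growth factor is 1,002,500/383,500 = 2.61408.
r/365 = 2.61408^(1/1095) − 1 ≈ 0.000877931, so r ≈ 365·0.000877931 = 32.04448%.

32.04%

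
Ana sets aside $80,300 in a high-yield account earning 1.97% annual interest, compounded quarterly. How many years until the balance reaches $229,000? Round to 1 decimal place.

(1 + 0.004925)^(4t) = 229,000/80,300 = 2.8518.
4t·ln(1 + 0.004925) = ln(2.8518); 4t = 1.048/0.00491291 ≈ 213.3058.
t ≈ 53.3264 years.

53.3 years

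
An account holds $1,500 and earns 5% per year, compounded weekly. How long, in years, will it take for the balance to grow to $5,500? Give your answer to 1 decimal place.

26.0 years

We need (1 + 0.000961538)^(52t) = 3.6667, so 52t = ln 3.6667 / ln 1.000962 ≈ 1351.9038.
t ≈ 1351.9038/52 = 25.9982 years.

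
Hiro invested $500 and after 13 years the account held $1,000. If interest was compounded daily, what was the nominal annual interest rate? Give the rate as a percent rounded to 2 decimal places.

5.33%

(1 + r/365)^4745 = 1,000/500 = 2.
1 + r/365 = 2^(1/4745) ≈ 1.000146, so r/365 ≈ 0.00014609.
r ≈ 365·0.00014609 = 5.33229%.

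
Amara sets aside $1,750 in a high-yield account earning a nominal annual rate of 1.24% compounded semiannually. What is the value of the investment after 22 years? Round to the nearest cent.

$2,296.93

Periodic rate = 1.24%/2 = 0.0062; periods = 2·22 = 44.
A = 1,750·(1 + 0.0062)^44 ≈ 1,750·1.31253161 ≈ 2,296.9303.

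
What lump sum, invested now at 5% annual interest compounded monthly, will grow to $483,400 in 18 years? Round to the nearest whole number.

Growth factor = (1 + 0.05/12)^216 ≈ 2.45500842279.
P = 483,400/2.45500842279 ≈ 196,903.6014.

$196,904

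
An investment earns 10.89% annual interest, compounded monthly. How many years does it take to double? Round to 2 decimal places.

6.39 years

(1 + 0.009075)^(12t) = 2.
12t = ln 2 / ln(1 + 0.009075) ≈ 0.69315/0.00903407 ≈ 76.7259.
t ≈ 6.3938.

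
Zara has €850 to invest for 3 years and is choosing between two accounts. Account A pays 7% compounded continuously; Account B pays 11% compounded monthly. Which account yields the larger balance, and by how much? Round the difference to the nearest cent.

Account A growth factor: e^(0.07·3) = e^0.21 ≈ 1.23367806; balance ≈ 1,048.6264.
Account B growth factor: (1 + 0.11/12)^36 ≈ 1.388878629; balance ≈ 1,180.5468.
Account B is larger by 131.9205.

Account B, by €131.92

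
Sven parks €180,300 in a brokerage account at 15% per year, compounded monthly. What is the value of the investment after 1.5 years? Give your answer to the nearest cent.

€225,479.10

Periodic rate = 15%/12 = 0.0125; periods = 12·1.5 = 18.
A = 180,300·(1 + 0.0125)^18 ≈ 180,300·1.25057739414 ≈ 225,479.1042.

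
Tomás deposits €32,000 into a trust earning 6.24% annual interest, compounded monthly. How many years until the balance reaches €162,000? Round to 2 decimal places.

26.06 years

We need (1 + 0.0052)^(12t) = 5.0625, so 12t = ln 5.0625 / ln 1.0052 ≈ 312.7065.
t ≈ 312.7065/12 = 26.0589 years.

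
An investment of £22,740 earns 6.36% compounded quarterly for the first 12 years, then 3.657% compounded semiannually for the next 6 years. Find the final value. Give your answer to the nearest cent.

After 12 years at 6.36%: 22,740 × 2.1322891428 ≈ 48,488.2551.
Then 6 years at 3.657%: 48,488.2551 × 1.2428884623 ≈ 60,265.4928.

£60,265.49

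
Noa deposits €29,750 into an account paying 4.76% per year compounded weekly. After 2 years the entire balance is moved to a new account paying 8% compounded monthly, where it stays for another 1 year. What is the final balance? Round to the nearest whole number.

€35,436

After 2 years at 4.76%: 29,750 × 1.0998309149 ≈ 32,719.9697.
Then 1 years at 8%: 32,719.9697 × 1.0829995068 ≈ 35,435.7111.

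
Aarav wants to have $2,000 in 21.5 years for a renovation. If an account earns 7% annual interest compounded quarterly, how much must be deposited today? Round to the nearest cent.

$449.85

Growth factor = (1 + 0.0175)^86 ≈ 4.44590255.
P = 2,000/4.44590255 ≈ 449.8524.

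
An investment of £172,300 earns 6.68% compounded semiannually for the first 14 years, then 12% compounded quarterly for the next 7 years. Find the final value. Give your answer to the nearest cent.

Phase 1: 172,300·(1 + 0.0334)^28 ≈ 432,316.7668.
Phase 2: 432,316.7668·(1 + 0.03)^28 ≈ 989,109.4953.

£989,109.50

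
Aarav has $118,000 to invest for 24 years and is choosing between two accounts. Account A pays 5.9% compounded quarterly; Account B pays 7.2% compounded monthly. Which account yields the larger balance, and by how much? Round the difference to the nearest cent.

Account B, by $179,617.32

Account A growth factor: (1 + 0.01475)^96 ≈ 4.07821163162; balance ≈ 481,228.9725.
Account B growth factor: (1 + 0.006)^288 ≈ 5.60039226794; balance ≈ 660,846.2876.
Account B is larger by 179,617.3151.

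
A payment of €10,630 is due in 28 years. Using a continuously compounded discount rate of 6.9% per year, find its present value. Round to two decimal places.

P = A·e^(−rt) = 10,630·e^(−1.932).
e^(−1.932) ≈ 0.14485819219, so P ≈ 1,539.8426.

€1,539.84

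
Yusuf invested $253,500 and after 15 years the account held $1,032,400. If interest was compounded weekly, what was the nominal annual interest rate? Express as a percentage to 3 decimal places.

(1 + r/52)^780 = 1,032,400/253,500 = 4.07258.
1 + r/52 = 4.07258^(1/780) ≈ 1.001802, so r/52 ≈ 0.00180198.
r ≈ 52·0.00180198 = 9.37028%.

9.370%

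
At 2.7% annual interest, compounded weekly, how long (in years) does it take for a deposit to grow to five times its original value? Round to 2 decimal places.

(1 + 0.000519231)^(52t) = 5.
52t = ln 5 / ln(1 + 0.000519231) ≈ 1.6094/0.000519096 ≈ 3100.4629.
t ≈ 59.6243.

59.62 years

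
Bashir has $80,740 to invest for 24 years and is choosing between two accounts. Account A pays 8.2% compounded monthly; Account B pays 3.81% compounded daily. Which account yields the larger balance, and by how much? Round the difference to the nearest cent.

Account A, by $372,489.93

Account A growth factor: (1 + 0.082/12)^288 ≈ 7.10860822296; balance ≈ 573,949.0279.
Account B growth factor: (1 + 0.0381/365)^8760 ≈ 2.49515856217; balance ≈ 201,459.1023.
Account A is larger by 372,489.9256.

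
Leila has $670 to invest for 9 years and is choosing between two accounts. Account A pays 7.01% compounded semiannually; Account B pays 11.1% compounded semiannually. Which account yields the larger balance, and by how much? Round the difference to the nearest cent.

Account A growth factor: (1 + 0.03505)^18 ≈ 1.859105067; balance ≈ 1,245.6004.
Account B growth factor: (1 + 0.0555)^18 ≈ 2.643919802; balance ≈ 1,771.4263.
Account B is larger by 525.8259.

Account B, by $525.83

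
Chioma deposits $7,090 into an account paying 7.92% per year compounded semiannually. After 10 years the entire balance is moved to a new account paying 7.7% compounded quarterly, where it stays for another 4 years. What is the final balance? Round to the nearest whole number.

After 10 years at 7.92%: 7,090 × 2.1743297926 ≈ 15,415.9982.
Then 4 years at 7.7%: 15,415.9982 × 1.356724045 ≈ 20,915.2555.

$20,915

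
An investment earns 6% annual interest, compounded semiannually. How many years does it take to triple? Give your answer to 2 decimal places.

(1 + 0.03)^(2t) = 3.
2t = ln 3 / ln(1 + 0.03) ≈ 1.0986/0.0295588 ≈ 37.1670.
t ≈ 18.5835.

18.58 years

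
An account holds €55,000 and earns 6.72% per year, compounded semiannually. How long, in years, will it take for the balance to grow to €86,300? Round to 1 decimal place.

We need (1 + 0.0336)^(2t) = 1.5691, so 2t = ln 1.5691 / ln 1.0336 ≈ 13.6316.
t ≈ 13.6316/2 = 6.8158 years.

6.8 years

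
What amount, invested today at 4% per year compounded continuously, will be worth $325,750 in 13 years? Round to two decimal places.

P = A·e^(−rt) = 325,750·e^(−0.52).
e^(−0.52) ≈ 0.59452054797, so P ≈ 193,665.0685.

$193,665.07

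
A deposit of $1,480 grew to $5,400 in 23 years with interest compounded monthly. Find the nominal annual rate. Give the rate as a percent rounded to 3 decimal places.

5.641%

(1 + r/12)^276 = 5,400/1,480 = 3.64865.
1 + r/12 = 3.64865^(1/276) ≈ 1.004701, so r/12 ≈ 0.00470071.
r ≈ 12·0.00470071 = 5.64086%.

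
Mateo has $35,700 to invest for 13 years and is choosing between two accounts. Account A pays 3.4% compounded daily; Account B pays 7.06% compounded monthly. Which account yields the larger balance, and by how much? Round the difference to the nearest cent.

A: (1 + 0.034/365)^4745 ≈ 1.5557837143, so 35,700 × 1.5557837143 ≈ 55,541.4786.
B: (1 + 0.0706/12)^156 ≈ 2.4970516135, so 35,700 × 2.4970516135 ≈ 89,144.7426.
Difference ≈ 33,603.2640 in favor of B.

Account B, by $33,603.26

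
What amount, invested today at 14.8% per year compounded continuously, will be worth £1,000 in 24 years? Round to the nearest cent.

£28.67

P = A·e^(−rt) = 1,000·e^(−3.552).
e^(−3.552) ≈ 0.0286672478, so P ≈ 28.6672.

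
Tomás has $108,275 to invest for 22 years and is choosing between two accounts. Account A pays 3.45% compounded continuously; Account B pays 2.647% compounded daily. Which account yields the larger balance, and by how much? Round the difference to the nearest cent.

Account A growth factor: e^(0.0345·22) = e^0.759 ≈ 2.13613901306; balance ≈ 231,290.4516.
Account B growth factor: (1 + 0.02647/365)^8030 ≈ 1.79018485454; balance ≈ 193,832.2651.
Account A is larger by 37,458.1865.

Account A, by $37,458.19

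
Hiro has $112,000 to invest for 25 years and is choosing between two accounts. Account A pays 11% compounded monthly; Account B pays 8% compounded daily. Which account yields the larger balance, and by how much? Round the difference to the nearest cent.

Account A growth factor: (1 + 0.11/12)^300 ≈ 15.44788858902; balance ≈ 1,730,163.5220.
Account B growth factor: (1 + 0.08/365)^9125 ≈ 7.38743699381; balance ≈ 827,392.9433.
Account A is larger by 902,770.5787.

Account A, by $902,770.58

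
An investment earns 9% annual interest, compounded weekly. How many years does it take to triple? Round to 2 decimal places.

(1 + 0.00173077)^(52t) = 3.
52t = ln 3 / ln(1 + 0.00173077) ≈ 1.0986/0.00172927 ≈ 635.3029.
t ≈ 12.2174.

12.22 years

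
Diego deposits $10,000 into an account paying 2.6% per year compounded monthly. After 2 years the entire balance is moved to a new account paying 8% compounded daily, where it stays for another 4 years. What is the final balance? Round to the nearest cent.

After 2 years at 2.6%: 10,000 × 1.0533164896 ≈ 10,533.1649.
Then 4 years at 8%: 10,533.1649 × 1.3770794784 ≈ 14,505.0052.

$14,505.01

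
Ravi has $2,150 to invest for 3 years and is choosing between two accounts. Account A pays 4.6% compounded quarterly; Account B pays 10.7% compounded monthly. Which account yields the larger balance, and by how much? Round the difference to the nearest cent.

A: (1 + 0.0115)^12 ≈ 1.147071912, so 2,150 × 1.147071912 ≈ 2,466.2046.
B: (1 + 0.107/12)^36 ≈ 1.376545811, so 2,150 × 1.376545811 ≈ 2,959.5735.
Difference ≈ 493.3689 in favor of B.

Account B, by $493.37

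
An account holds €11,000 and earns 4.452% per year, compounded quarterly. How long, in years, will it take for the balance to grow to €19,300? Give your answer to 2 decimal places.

12.70 years

(1 + 0.01113)^(4t) = 19,300/11,000 = 1.7545.
4t·ln(1 + 0.01113) = ln(1.7545); 4t = 0.56221/0.0110685 ≈ 50.7936.
t ≈ 12.6984 years.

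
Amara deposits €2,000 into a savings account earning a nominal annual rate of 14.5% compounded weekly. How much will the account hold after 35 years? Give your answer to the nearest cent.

€317,692.71

Periodic rate = 14.5%/52 = 0.00278846; periods = 52·35 = 1820.
A = 2,000·(1 + 0.145/52)^1820 ≈ 2,000·158.846353524 ≈ 317,692.7070.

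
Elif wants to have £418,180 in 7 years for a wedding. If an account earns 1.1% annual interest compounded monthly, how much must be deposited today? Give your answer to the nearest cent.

£387,202.28

Periodic rate = 1.1%/12 = 0.000916667; 84 periods.
P = 418,180/(1 + 0.011/12)^84 ≈ 418,180/1.08000398386 ≈ 387,202.2754.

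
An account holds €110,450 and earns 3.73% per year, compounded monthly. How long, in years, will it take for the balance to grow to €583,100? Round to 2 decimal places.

(1 + 0.00310833)^(12t) = 583,100/110,450 = 5.2793.
12t·ln(1 + 0.00310833) = ln(5.2793); 12t = 1.6638/0.00310351 ≈ 536.1009.
t ≈ 44.6751 years.

44.68 years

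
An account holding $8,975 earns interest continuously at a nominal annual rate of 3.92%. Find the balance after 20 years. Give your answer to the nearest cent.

$19,657.19

A = P·e^(rt) = 8,975·e^(0.0392·20) = 8,975·e^0.784.
e^0.784 ≈ 2.1902156296, so A ≈ 19,657.1853.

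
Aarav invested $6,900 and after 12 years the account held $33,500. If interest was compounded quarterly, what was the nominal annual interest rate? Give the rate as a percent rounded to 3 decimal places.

(1 + r/4)^48 = 33,500/6,900 = 4.85507.
1 + r/4 = 4.85507^(1/48) ≈ 1.033465, so r/4 ≈ 0.0334649.
r ≈ 4·0.0334649 = 13.38597%.

13.386%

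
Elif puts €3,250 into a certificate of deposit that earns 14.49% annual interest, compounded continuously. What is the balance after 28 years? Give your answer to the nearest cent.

A = P·e^(rt) = 3,250·e^(0.1449·28) = 3,250·e^4.0572.
e^4.0572 ≈ 57.8122100553, so A ≈ 187,889.6827.

€187,889.68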